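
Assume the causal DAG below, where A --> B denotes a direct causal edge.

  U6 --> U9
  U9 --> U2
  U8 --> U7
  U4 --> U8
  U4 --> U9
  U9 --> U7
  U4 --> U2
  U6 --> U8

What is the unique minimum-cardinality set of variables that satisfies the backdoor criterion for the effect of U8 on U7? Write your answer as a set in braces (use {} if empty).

{U9}

Variables eligible for adjustment (non-descendants of U8, excluding U8 and U7): {U2, U4, U6, U9}.
Backdoor paths from U8 to U7:
  P1: U8 <- U4 -> U9 -> U7
  P2: U8 <- U4 -> U2 <- U9 -> U7
  P3: U8 <- U6 -> U9 -> U7
The empty set is not sufficient: P1 (U8 <- U4 -> U9 -> U7) has no collider blocking it and no conditioned non-collider, so it is open.
Try {U9}:
  P1: blocked at chain node U9 ∈ conditioning set.
  P2: blocked at collider U2 (neither it nor any descendant is in the conditioning set).
  P3: blocked at chain node U9 ∈ conditioning set.
{U9} contains no descendant of U8 and blocks every backdoor path.
No other singleton works — e.g. {U4} leaves P3 open — so {U9} is the unique smallest valid adjustment set.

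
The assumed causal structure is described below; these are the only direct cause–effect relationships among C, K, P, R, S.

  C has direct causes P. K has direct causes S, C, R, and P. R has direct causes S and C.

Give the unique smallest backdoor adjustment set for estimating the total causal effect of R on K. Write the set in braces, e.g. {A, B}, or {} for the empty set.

{C, S}

Variables eligible for adjustment (non-descendants of R, excluding R and K): {C, P, S}.
Backdoor paths from R to K:
  P1: R <- S -> K
  P2: R <- C <- P -> K
  P3: R <- C -> K
The empty set is not sufficient: P1 (R <- S -> K) has no collider blocking it and no conditioned non-collider, so it is open.
Try {C, S}:
  P1: blocked at fork node S ∈ conditioning set.
  P2: blocked at chain node C ∈ conditioning set.
  P3: blocked at fork node C ∈ conditioning set.
{C, S} contains no descendant of R and blocks every backdoor path.
Every element of {C, S} is needed (dropping C leaves P2 open; dropping S leaves P1 open), so no proper subset is valid.
Among all size-2 subsets of the eligible variables, only {C, S} blocks every backdoor path, so it is the unique smallest valid adjustment set.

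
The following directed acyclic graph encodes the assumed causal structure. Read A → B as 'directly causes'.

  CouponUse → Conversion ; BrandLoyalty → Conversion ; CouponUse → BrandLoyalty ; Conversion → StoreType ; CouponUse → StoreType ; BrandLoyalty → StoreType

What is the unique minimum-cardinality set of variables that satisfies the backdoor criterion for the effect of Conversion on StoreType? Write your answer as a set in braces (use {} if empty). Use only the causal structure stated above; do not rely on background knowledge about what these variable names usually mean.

{BrandLoyalty, CouponUse}

Variables eligible for adjustment (non-descendants of Conversion, excluding Conversion and StoreType): {BrandLoyalty, CouponUse}.
Backdoor paths from Conversion to StoreType:
  P1: Conversion <- CouponUse -> BrandLoyalty -> StoreType
  P2: Conversion <- CouponUse -> StoreType
  P3: Conversion <- BrandLoyalty <- CouponUse -> StoreType
  P4: Conversion <- BrandLoyalty -> StoreType
The empty set is not sufficient: P1 (Conversion <- CouponUse -> BrandLoyalty -> StoreType) has no collider blocking it and no conditioned non-collider, so it is open.
Try {BrandLoyalty, CouponUse}:
  P1: blocked at fork node CouponUse ∈ conditioning set.
  P2: blocked at fork node CouponUse ∈ conditioning set.
  P3: blocked at chain node BrandLoyalty ∈ conditioning set.
  P4: blocked at fork node BrandLoyalty ∈ conditioning set.
{BrandLoyalty, CouponUse} contains no descendant of Conversion and blocks every backdoor path.
Every element of {BrandLoyalty, CouponUse} is needed (dropping BrandLoyalty leaves P4 open; dropping CouponUse leaves P2 open), so no proper subset is valid.
Among all size-2 subsets of the eligible variables, only {BrandLoyalty, CouponUse} blocks every backdoor path, so it is the unique smallest valid adjustment set.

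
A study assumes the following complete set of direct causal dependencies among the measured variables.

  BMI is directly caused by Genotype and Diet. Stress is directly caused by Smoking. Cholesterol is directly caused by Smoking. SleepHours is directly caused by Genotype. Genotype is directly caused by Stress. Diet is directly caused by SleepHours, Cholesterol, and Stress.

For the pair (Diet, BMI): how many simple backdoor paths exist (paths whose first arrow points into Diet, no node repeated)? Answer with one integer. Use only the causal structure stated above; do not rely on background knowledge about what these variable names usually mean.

A backdoor path from Diet to BMI is any simple undirected path whose first edge points into Diet (i.e. leaves Diet via a parent).
Parents of Diet: {Cholesterol, SleepHours, Stress}.
Enumerating:
  P1: Diet <- Stress -> Genotype -> BMI
  P2: Diet <- Cholesterol <- Smoking -> Stress -> Genotype -> BMI
  P3: Diet <- SleepHours <- Genotype -> BMI
That exhausts the simple backdoor paths. Count: 3.

3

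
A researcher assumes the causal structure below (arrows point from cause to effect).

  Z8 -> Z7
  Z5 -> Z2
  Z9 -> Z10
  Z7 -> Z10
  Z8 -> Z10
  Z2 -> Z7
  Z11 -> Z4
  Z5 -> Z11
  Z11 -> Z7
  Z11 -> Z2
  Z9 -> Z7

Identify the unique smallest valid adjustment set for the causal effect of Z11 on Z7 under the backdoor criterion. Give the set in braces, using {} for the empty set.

Variables eligible for adjustment (non-descendants of Z11, excluding Z11 and Z7): {Z5, Z8, Z9}.
Backdoor paths from Z11 to Z7:
  P1: Z11 <- Z5 -> Z2 -> Z7
The empty set is not sufficient: P1 (Z11 <- Z5 -> Z2 -> Z7) has no collider blocking it and no conditioned non-collider, so it is open.
Try {Z5}:
  P1: blocked at fork node Z5 ∈ conditioning set.
{Z5} contains no descendant of Z11 and blocks every backdoor path.
No other singleton works — e.g. {Z9} leaves P1 open — so {Z5} is the unique smallest valid adjustment set.

{Z5}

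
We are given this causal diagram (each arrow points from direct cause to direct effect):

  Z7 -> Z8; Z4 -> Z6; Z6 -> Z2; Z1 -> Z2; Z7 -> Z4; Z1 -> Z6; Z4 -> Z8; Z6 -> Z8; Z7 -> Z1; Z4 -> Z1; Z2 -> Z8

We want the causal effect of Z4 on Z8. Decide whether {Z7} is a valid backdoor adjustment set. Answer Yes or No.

Yes

Backdoor paths from Z4 to Z8 (paths whose first edge points into Z4):
  P1: Z4 <- Z7 -> Z1 -> Z6 -> Z2 -> Z8
  P2: Z4 <- Z7 -> Z1 -> Z6 -> Z8
  P3: Z4 <- Z7 -> Z1 -> Z2 <- Z6 -> Z8
  P4: Z4 <- Z7 -> Z1 -> Z2 -> Z8
  P5: Z4 <- Z7 -> Z8
Condition 1 (no descendant of Z4 in the set): holds — descendants of Z4 are {Z1, Z2, Z6, Z8}; none are in {Z7}.
Condition 2 (every backdoor path blocked by {Z7}):
  P1: blocked at fork node Z7 ∈ conditioning set.
  P2: blocked at fork node Z7 ∈ conditioning set.
  P3: blocked at fork node Z7 ∈ conditioning set.
  P4: blocked at fork node Z7 ∈ conditioning set.
  P5: blocked at fork node Z7 ∈ conditioning set.
{Z7} satisfies the backdoor criterion.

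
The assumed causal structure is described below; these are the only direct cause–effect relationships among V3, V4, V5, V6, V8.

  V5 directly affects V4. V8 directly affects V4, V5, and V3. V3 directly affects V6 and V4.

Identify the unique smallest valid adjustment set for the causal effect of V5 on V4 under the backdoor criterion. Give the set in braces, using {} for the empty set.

Variables eligible for adjustment (non-descendants of V5, excluding V5 and V4): {V3, V6, V8}.
Backdoor paths from V5 to V4:
  P1: V5 <- V8 -> V3 -> V4
  P2: V5 <- V8 -> V4
The empty set is not sufficient: P1 (V5 <- V8 -> V3 -> V4) has no collider blocking it and no conditioned non-collider, so it is open.
Try {V8}:
  P1: blocked at fork node V8 ∈ conditioning set.
  P2: blocked at fork node V8 ∈ conditioning set.
{V8} contains no descendant of V5 and blocks every backdoor path.
No other singleton works — e.g. {V3} leaves P2 open — so {V8} is the unique smallest valid adjustment set.

{V8}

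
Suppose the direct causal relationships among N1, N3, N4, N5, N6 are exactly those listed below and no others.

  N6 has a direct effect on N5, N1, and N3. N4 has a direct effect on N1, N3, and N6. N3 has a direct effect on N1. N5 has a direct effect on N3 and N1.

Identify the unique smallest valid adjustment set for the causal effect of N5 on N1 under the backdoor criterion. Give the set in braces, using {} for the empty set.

{N6}

Variables eligible for adjustment (non-descendants of N5, excluding N5 and N1): {N4, N6}.
Backdoor paths from N5 to N1:
  P1: N5 <- N6 <- N4 -> N3 -> N1
  P2: N5 <- N6 <- N4 -> N1
  P3: N5 <- N6 -> N3 <- N4 -> N1
  P4: N5 <- N6 -> N3 -> N1
  P5: N5 <- N6 -> N1
The empty set is not sufficient: P1 (N5 <- N6 <- N4 -> N3 -> N1) has no collider blocking it and no conditioned non-collider, so it is open.
Try {N6}:
  P1: blocked at chain node N6 ∈ conditioning set.
  P2: blocked at chain node N6 ∈ conditioning set.
  P3: blocked at fork node N6 ∈ conditioning set.
  P4: blocked at fork node N6 ∈ conditioning set.
  P5: blocked at fork node N6 ∈ conditioning set.
{N6} contains no descendant of N5 and blocks every backdoor path.
No other singleton works — e.g. {N4} leaves P4 open — so {N6} is the unique smallest valid adjustment set.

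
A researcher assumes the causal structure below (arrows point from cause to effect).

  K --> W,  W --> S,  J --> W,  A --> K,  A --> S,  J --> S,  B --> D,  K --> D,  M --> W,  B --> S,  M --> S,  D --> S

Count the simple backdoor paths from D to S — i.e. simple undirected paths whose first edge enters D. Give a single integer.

A backdoor path from D to S is any simple undirected path whose first edge points into D (i.e. leaves D via a parent).
Parents of D: {B, K}.
Enumerating:
  P1: D <- B -> S
  P2: D <- K <- A -> S
  P3: D <- K -> W <- M -> S
  P4: D <- K -> W <- J -> S
  P5: D <- K -> W -> S
That exhausts the simple backdoor paths. Count: 5.

5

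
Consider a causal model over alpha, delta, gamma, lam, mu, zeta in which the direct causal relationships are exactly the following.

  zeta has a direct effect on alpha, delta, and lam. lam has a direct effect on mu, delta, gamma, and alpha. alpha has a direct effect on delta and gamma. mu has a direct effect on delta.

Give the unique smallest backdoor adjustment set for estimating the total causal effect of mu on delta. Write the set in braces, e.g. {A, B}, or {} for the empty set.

Variables eligible for adjustment (non-descendants of mu, excluding mu and delta): {alpha, gamma, lam, zeta}.
Backdoor paths from mu to delta:
  P1: mu <- lam <- zeta -> alpha -> delta
  P2: mu <- lam <- zeta -> delta
  P3: mu <- lam -> alpha <- zeta -> delta
  P4: mu <- lam -> alpha -> delta
  P5: mu <- lam -> gamma <- alpha <- zeta -> delta
  P6: mu <- lam -> gamma <- alpha -> delta
  P7: mu <- lam -> delta
The empty set is not sufficient: P1 (mu <- lam <- zeta -> alpha -> delta) has no collider blocking it and no conditioned non-collider, so it is open.
Try {lam}:
  P1: blocked at chain node lam ∈ conditioning set.
  P2: blocked at chain node lam ∈ conditioning set.
  P3: blocked at fork node lam ∈ conditioning set.
  P4: blocked at fork node lam ∈ conditioning set.
  P5: blocked at fork node lam ∈ conditioning set.
  P6: blocked at fork node lam ∈ conditioning set.
  P7: blocked at fork node lam ∈ conditioning set.
{lam} contains no descendant of mu and blocks every backdoor path.
No other singleton works — e.g. {zeta} leaves P4 open — so {lam} is the unique smallest valid adjustment set.

{lam}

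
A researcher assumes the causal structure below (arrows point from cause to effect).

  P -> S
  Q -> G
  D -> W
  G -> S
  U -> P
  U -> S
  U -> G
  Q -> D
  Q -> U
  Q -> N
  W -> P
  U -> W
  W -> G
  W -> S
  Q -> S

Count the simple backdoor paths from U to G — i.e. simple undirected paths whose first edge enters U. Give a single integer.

7

A backdoor path from U to G is any simple undirected path whose first edge points into U (i.e. leaves U via a parent).
Parents of U: {Q}.
Enumerating:
  P1: U <- Q -> D -> W -> G
  P2: U <- Q -> D -> W -> P -> S <- G
  P3: U <- Q -> D -> W -> S <- G
  P4: U <- Q -> G
  P5: U <- Q -> S <- W -> G
  P6: U <- Q -> S <- G
  P7: U <- Q -> S <- P <- W -> G
That exhausts the simple backdoor paths. Count: 7.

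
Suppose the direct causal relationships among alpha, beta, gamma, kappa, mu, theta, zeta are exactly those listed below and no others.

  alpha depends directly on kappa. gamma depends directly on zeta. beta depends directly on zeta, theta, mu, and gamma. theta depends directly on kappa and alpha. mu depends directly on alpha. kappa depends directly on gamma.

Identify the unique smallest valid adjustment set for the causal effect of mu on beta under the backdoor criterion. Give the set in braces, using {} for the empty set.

{alpha}

Variables eligible for adjustment (non-descendants of mu, excluding mu and beta): {alpha, gamma, kappa, theta, zeta}.
Backdoor paths from mu to beta:
  P1: mu <- alpha <- kappa <- gamma <- zeta -> beta
  P2: mu <- alpha <- kappa <- gamma -> beta
  P3: mu <- alpha <- kappa -> theta -> beta
  P4: mu <- alpha -> theta <- kappa <- gamma <- zeta -> beta
  P5: mu <- alpha -> theta <- kappa <- gamma -> beta
  P6: mu <- alpha -> theta -> beta
The empty set is not sufficient: P1 (mu <- alpha <- kappa <- gamma <- zeta -> beta) has no collider blocking it and no conditioned non-collider, so it is open.
Try {alpha}:
  P1: blocked at chain node alpha ∈ conditioning set.
  P2: blocked at chain node alpha ∈ conditioning set.
  P3: blocked at chain node alpha ∈ conditioning set.
  P4: blocked at fork node alpha ∈ conditioning set.
  P5: blocked at fork node alpha ∈ conditioning set.
  P6: blocked at fork node alpha ∈ conditioning set.
{alpha} contains no descendant of mu and blocks every backdoor path.
No other singleton works — e.g. {zeta} leaves P2 open — so {alpha} is the unique smallest valid adjustment set.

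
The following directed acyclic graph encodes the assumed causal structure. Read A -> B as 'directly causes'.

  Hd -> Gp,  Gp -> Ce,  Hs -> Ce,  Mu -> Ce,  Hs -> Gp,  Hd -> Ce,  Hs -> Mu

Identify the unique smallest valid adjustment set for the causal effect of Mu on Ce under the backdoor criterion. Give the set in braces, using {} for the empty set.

{Hs}

Variables eligible for adjustment (non-descendants of Mu, excluding Mu and Ce): {Gp, Hd, Hs}.
Backdoor paths from Mu to Ce:
  P1: Mu <- Hs -> Gp <- Hd -> Ce
  P2: Mu <- Hs -> Gp -> Ce
  P3: Mu <- Hs -> Ce
The empty set is not sufficient: P2 (Mu <- Hs -> Gp -> Ce) has no collider blocking it and no conditioned non-collider, so it is open.
Try {Hs}:
  P1: blocked at fork node Hs ∈ conditioning set.
  P2: blocked at fork node Hs ∈ conditioning set.
  P3: blocked at fork node Hs ∈ conditioning set.
{Hs} contains no descendant of Mu and blocks every backdoor path.
No other singleton works — e.g. {Hd} leaves P2 open — so {Hs} is the unique smallest valid adjustment set.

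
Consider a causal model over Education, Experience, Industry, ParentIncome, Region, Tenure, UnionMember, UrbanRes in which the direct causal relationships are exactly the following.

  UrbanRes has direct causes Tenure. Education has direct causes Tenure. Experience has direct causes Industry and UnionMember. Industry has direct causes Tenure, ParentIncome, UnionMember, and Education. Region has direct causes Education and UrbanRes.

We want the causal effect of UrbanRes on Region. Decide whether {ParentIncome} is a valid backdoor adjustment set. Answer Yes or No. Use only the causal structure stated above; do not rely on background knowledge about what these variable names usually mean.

No

Backdoor paths from UrbanRes to Region (paths whose first edge points into UrbanRes):
  P1: UrbanRes <- Tenure -> Education -> Region
  P2: UrbanRes <- Tenure -> Industry <- Education -> Region
Condition 1 (no descendant of UrbanRes in the set): holds — descendants of UrbanRes are {Region}; none are in {ParentIncome}.
Condition 2 (every backdoor path blocked by {ParentIncome}):
  P1: open — no interior node is in the conditioning set.
  P2: blocked at collider Industry (neither it nor any descendant is in the conditioning set).
{ParentIncome} does not satisfy the backdoor criterion.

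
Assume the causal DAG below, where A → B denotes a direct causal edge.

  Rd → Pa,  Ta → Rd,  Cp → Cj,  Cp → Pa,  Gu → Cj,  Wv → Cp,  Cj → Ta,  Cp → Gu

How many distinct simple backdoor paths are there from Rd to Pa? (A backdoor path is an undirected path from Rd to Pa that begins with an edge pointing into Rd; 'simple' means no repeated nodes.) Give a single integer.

A backdoor path from Rd to Pa is any simple undirected path whose first edge points into Rd (i.e. leaves Rd via a parent).
Parents of Rd: {Ta}.
Enumerating:
  P1: Rd <- Ta <- Cj <- Cp -> Pa
  P2: Rd <- Ta <- Cj <- Gu <- Cp -> Pa
That exhausts the simple backdoor paths. Count: 2.

2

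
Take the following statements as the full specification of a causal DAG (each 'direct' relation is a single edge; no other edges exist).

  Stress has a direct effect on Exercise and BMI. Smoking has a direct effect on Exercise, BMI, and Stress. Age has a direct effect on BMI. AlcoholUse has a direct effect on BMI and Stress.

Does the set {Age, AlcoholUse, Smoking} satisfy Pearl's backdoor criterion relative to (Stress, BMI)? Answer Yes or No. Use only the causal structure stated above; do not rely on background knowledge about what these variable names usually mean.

Yes

Backdoor paths from Stress to BMI (paths whose first edge points into Stress):
  P1: Stress <- AlcoholUse -> BMI
  P2: Stress <- Smoking -> BMI
Condition 1 (no descendant of Stress in the set): holds — descendants of Stress are {BMI, Exercise}; none are in {Age, AlcoholUse, Smoking}.
Condition 2 (every backdoor path blocked by {Age, AlcoholUse, Smoking}):
  P1: blocked at fork node AlcoholUse ∈ conditioning set.
  P2: blocked at fork node Smoking ∈ conditioning set.
{Age, AlcoholUse, Smoking} satisfies the backdoor criterion.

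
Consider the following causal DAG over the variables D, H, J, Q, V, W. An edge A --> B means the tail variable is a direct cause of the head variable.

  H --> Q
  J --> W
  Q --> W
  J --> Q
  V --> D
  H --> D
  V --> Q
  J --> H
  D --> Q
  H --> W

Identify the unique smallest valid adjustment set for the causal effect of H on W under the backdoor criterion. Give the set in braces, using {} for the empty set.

{J}

Variables eligible for adjustment (non-descendants of H, excluding H and W): {J, V}.
Backdoor paths from H to W:
  P1: H <- J -> Q -> W
  P2: H <- J -> W
The empty set is not sufficient: P1 (H <- J -> Q -> W) has no collider blocking it and no conditioned non-collider, so it is open.
Try {J}:
  P1: blocked at fork node J ∈ conditioning set.
  P2: blocked at fork node J ∈ conditioning set.
{J} contains no descendant of H and blocks every backdoor path.
No other singleton works — e.g. {V} leaves P1 open — so {J} is the unique smallest valid adjustment set.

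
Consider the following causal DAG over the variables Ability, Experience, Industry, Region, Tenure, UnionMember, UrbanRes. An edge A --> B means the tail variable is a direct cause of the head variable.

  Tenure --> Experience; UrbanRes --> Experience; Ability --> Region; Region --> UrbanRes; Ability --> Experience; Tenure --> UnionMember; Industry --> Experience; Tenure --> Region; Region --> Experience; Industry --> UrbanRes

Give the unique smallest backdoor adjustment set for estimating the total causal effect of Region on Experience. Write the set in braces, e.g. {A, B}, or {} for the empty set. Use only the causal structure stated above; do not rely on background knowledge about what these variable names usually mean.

{Ability, Tenure}

Variables eligible for adjustment (non-descendants of Region, excluding Region and Experience): {Ability, Industry, Tenure, UnionMember}.
Backdoor paths from Region to Experience:
  P1: Region <- Ability -> Experience
  P2: Region <- Tenure -> Experience
The empty set is not sufficient: P1 (Region <- Ability -> Experience) has no collider blocking it and no conditioned non-collider, so it is open.
Try {Ability, Tenure}:
  P1: blocked at fork node Ability ∈ conditioning set.
  P2: blocked at fork node Tenure ∈ conditioning set.
{Ability, Tenure} contains no descendant of Region and blocks every backdoor path.
Every element of {Ability, Tenure} is needed (dropping Ability leaves P1 open; dropping Tenure leaves P2 open), so no proper subset is valid.
Among all size-2 subsets of the eligible variables, only {Ability, Tenure} blocks every backdoor path, so it is the unique smallest valid adjustment set.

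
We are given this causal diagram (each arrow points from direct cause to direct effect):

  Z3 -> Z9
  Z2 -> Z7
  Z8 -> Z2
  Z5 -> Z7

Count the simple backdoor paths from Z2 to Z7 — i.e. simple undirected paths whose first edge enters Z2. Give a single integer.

A backdoor path from Z2 to Z7 is any simple undirected path whose first edge points into Z2 (i.e. leaves Z2 via a parent).
Parents of Z2: {Z8}.
No simple path from any parent of Z2 reaches Z7 without revisiting Z2, so there are no backdoor paths.

0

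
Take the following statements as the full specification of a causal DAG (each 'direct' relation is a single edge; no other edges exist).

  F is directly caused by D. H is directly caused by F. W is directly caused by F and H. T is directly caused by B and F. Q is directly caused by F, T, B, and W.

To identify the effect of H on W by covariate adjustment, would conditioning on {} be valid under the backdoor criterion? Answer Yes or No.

Backdoor paths from H to W (paths whose first edge points into H):
  P1: H <- F -> W
  P2: H <- F -> T <- B -> Q <- W
  P3: H <- F -> T -> Q <- W
  P4: H <- F -> Q <- W
Condition 1 (no descendant of H in the set): holds — descendants of H are {Q, W}; none are in {}.
Condition 2 (every backdoor path blocked by {}):
  P1: open — no interior node is in the conditioning set.
  P2: blocked at collider T (neither it nor any descendant is in the conditioning set).
  P3: blocked at collider Q (neither it nor any descendant is in the conditioning set).
  P4: blocked at collider Q (neither it nor any descendant is in the conditioning set).
{} does not satisfy the backdoor criterion.

No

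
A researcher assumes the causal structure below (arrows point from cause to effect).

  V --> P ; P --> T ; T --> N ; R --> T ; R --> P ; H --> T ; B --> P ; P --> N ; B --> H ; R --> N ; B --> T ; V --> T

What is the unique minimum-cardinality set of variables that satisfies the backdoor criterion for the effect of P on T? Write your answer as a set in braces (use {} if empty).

Variables eligible for adjustment (non-descendants of P, excluding P and T): {B, H, R, V}.
Backdoor paths from P to T:
  P1: P <- B -> H -> T
  P2: P <- B -> T
  P3: P <- V -> T
  P4: P <- R -> T
  P5: P <- R -> N <- T
The empty set is not sufficient: P1 (P <- B -> H -> T) has no collider blocking it and no conditioned non-collider, so it is open.
Try {B, R, V}:
  P1: blocked at fork node B ∈ conditioning set.
  P2: blocked at fork node B ∈ conditioning set.
  P3: blocked at fork node V ∈ conditioning set.
  P4: blocked at fork node R ∈ conditioning set.
  P5: blocked at fork node R ∈ conditioning set.
{B, R, V} contains no descendant of P and blocks every backdoor path.
Every element of {B, R, V} is needed (dropping B leaves P1 open; dropping R leaves P4 open; dropping V leaves P3 open), so no proper subset is valid.
Among all size-3 subsets of the eligible variables, only {B, R, V} blocks every backdoor path, so it is the unique smallest valid adjustment set.

{B, R, V}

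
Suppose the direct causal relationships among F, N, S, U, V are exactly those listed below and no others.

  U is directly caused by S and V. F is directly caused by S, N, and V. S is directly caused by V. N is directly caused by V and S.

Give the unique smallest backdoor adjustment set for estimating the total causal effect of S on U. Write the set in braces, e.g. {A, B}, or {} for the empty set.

Variables eligible for adjustment (non-descendants of S, excluding S and U): {V}.
Backdoor paths from S to U:
  P1: S <- V -> U
The empty set is not sufficient: P1 (S <- V -> U) has no collider blocking it and no conditioned non-collider, so it is open.
Try {V}:
  P1: blocked at fork node V ∈ conditioning set.
{V} contains no descendant of S and blocks every backdoor path.
{V} is the unique smallest valid adjustment set.

{V}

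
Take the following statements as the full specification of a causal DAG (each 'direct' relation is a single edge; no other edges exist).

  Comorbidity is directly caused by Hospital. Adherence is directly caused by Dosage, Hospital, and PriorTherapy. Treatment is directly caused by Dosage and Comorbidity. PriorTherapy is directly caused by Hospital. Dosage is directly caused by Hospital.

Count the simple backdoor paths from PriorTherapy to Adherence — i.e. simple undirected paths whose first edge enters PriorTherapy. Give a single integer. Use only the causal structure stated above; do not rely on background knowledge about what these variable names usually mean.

A backdoor path from PriorTherapy to Adherence is any simple undirected path whose first edge points into PriorTherapy (i.e. leaves PriorTherapy via a parent).
Parents of PriorTherapy: {Hospital}.
Enumerating:
  P1: PriorTherapy <- Hospital -> Dosage -> Adherence
  P2: PriorTherapy <- Hospital -> Adherence
  P3: PriorTherapy <- Hospital -> Comorbidity -> Treatment <- Dosage -> Adherence
That exhausts the simple backdoor paths. Count: 3.

3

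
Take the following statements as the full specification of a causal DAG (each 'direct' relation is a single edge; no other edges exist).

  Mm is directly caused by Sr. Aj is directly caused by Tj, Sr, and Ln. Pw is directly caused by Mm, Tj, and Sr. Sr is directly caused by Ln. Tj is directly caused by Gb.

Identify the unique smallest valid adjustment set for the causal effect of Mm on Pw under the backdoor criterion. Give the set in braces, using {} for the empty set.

Variables eligible for adjustment (non-descendants of Mm, excluding Mm and Pw): {Aj, Gb, Ln, Sr, Tj}.
Backdoor paths from Mm to Pw:
  P1: Mm <- Sr <- Ln -> Aj <- Tj -> Pw
  P2: Mm <- Sr -> Pw
  P3: Mm <- Sr -> Aj <- Tj -> Pw
The empty set is not sufficient: P2 (Mm <- Sr -> Pw) has no collider blocking it and no conditioned non-collider, so it is open.
Try {Sr}:
  P1: blocked at chain node Sr ∈ conditioning set.
  P2: blocked at fork node Sr ∈ conditioning set.
  P3: blocked at fork node Sr ∈ conditioning set.
{Sr} contains no descendant of Mm and blocks every backdoor path.
No other singleton works — e.g. {Ln} leaves P2 open — so {Sr} is the unique smallest valid adjustment set.

{Sr}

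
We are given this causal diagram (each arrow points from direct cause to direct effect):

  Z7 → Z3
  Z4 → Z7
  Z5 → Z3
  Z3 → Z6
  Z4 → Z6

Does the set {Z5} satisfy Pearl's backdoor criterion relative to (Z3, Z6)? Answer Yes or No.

Backdoor paths from Z3 to Z6 (paths whose first edge points into Z3):
  P1: Z3 <- Z7 <- Z4 -> Z6
Condition 1 (no descendant of Z3 in the set): holds — descendants of Z3 are {Z6}; none are in {Z5}.
Condition 2 (every backdoor path blocked by {Z5}):
  P1: open — no interior node is in the conditioning set.
{Z5} does not satisfy the backdoor criterion.

No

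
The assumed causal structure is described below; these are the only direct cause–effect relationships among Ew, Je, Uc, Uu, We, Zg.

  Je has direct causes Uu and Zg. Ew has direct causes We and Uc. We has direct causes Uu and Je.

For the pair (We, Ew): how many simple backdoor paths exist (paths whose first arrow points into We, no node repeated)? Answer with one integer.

A backdoor path from We to Ew is any simple undirected path whose first edge points into We (i.e. leaves We via a parent).
Parents of We: {Je, Uu}.
No simple path from any parent of We reaches Ew without revisiting We, so there are no backdoor paths.

0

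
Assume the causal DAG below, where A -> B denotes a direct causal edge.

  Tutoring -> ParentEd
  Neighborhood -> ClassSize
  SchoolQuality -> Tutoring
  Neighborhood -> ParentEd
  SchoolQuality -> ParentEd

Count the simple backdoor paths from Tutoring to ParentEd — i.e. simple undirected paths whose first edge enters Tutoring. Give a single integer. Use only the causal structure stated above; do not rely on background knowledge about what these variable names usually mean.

A backdoor path from Tutoring to ParentEd is any simple undirected path whose first edge points into Tutoring (i.e. leaves Tutoring via a parent).
Parents of Tutoring: {SchoolQuality}.
Enumerating:
  P1: Tutoring <- SchoolQuality -> ParentEd
That exhausts the simple backdoor paths. Count: 1.

1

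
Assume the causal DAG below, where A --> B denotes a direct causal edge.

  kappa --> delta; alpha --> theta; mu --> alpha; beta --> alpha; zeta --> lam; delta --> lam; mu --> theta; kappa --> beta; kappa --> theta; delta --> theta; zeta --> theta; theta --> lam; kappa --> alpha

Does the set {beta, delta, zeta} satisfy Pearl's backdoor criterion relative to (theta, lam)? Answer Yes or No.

Yes

Backdoor paths from theta to lam (paths whose first edge points into theta):
  P1: theta <- mu -> alpha <- kappa -> delta -> lam
  P2: theta <- mu -> alpha <- beta <- kappa -> delta -> lam
  P3: theta <- zeta -> lam
  P4: theta <- kappa -> delta -> lam
  P5: theta <- alpha <- kappa -> delta -> lam
  P6: theta <- alpha <- beta <- kappa -> delta -> lam
  P7: theta <- delta -> lam
Condition 1 (no descendant of theta in the set): holds — descendants of theta are {lam}; none are in {beta, delta, zeta}.
Condition 2 (every backdoor path blocked by {beta, delta, zeta}):
  P1: blocked at collider alpha (neither it nor any descendant is in the conditioning set).
  P2: blocked at collider alpha (neither it nor any descendant is in the conditioning set).
  P3: blocked at fork node zeta ∈ conditioning set.
  P4: blocked at chain node delta ∈ conditioning set.
  P5: blocked at chain node delta ∈ conditioning set.
  P6: blocked at chain node beta ∈ conditioning set.
  P7: blocked at fork node delta ∈ conditioning set.
{beta, delta, zeta} satisfies the backdoor criterion.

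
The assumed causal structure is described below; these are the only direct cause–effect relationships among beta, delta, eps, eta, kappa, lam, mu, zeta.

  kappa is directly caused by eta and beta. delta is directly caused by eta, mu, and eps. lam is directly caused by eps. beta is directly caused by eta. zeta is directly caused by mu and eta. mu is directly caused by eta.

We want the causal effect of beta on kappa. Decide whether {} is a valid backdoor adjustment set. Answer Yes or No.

No

Backdoor paths from beta to kappa (paths whose first edge points into beta):
  P1: beta <- eta -> kappa
Condition 1 (no descendant of beta in the set): holds — descendants of beta are {kappa}; none are in {}.
Condition 2 (every backdoor path blocked by {}):
  P1: open — no interior node is in the conditioning set.
{} does not satisfy the backdoor criterion.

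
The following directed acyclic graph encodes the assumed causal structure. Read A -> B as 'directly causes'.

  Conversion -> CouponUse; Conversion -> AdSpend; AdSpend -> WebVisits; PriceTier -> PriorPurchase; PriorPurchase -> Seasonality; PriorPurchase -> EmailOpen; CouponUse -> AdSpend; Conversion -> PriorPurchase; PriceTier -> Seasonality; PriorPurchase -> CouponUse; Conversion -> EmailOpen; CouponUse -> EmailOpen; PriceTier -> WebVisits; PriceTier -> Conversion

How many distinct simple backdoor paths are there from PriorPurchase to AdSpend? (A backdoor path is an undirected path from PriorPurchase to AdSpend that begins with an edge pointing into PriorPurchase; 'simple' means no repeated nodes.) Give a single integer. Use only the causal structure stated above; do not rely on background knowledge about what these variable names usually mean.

A backdoor path from PriorPurchase to AdSpend is any simple undirected path whose first edge points into PriorPurchase (i.e. leaves PriorPurchase via a parent).
Parents of PriorPurchase: {Conversion, PriceTier}.
Enumerating:
  P1: PriorPurchase <- PriceTier -> Conversion -> CouponUse -> AdSpend
  P2: PriorPurchase <- PriceTier -> Conversion -> AdSpend
  P3: PriorPurchase <- PriceTier -> Conversion -> EmailOpen <- CouponUse -> AdSpend
  P4: PriorPurchase <- PriceTier -> WebVisits <- AdSpend
  P5: PriorPurchase <- Conversion <- PriceTier -> WebVisits <- AdSpend
  P6: PriorPurchase <- Conversion -> CouponUse -> AdSpend
  P7: PriorPurchase <- Conversion -> AdSpend
  P8: PriorPurchase <- Conversion -> EmailOpen <- CouponUse -> AdSpend
That exhausts the simple backdoor paths. Count: 8.

8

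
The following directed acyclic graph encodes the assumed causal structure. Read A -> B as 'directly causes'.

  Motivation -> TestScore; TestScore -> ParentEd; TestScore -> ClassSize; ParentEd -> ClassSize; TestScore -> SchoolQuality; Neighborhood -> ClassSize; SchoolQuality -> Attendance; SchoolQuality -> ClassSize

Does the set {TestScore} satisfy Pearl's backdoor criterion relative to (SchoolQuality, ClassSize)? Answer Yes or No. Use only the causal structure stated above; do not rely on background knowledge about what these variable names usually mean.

Yes

Backdoor paths from SchoolQuality to ClassSize (paths whose first edge points into SchoolQuality):
  P1: SchoolQuality <- TestScore -> ParentEd -> ClassSize
  P2: SchoolQuality <- TestScore -> ClassSize
Condition 1 (no descendant of SchoolQuality in the set): holds — descendants of SchoolQuality are {Attendance, ClassSize}; none are in {TestScore}.
Condition 2 (every backdoor path blocked by {TestScore}):
  P1: blocked at fork node TestScore ∈ conditioning set.
  P2: blocked at fork node TestScore ∈ conditioning set.
{TestScore} satisfies the backdoor criterion.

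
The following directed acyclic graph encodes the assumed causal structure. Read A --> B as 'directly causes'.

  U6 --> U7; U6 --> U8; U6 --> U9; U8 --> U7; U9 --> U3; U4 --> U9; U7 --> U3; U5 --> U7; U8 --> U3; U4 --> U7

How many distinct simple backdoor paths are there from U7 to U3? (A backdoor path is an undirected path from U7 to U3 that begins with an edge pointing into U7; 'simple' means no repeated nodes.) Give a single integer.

A backdoor path from U7 to U3 is any simple undirected path whose first edge points into U7 (i.e. leaves U7 via a parent).
Parents of U7: {U4, U5, U6, U8}.
Enumerating:
  P1: U7 <- U4 -> U9 <- U6 -> U8 -> U3
  P2: U7 <- U4 -> U9 -> U3
  P3: U7 <- U6 -> U8 -> U3
  P4: U7 <- U6 -> U9 -> U3
  P5: U7 <- U8 <- U6 -> U9 -> U3
  P6: U7 <- U8 -> U3
That exhausts the simple backdoor paths. Count: 6.

6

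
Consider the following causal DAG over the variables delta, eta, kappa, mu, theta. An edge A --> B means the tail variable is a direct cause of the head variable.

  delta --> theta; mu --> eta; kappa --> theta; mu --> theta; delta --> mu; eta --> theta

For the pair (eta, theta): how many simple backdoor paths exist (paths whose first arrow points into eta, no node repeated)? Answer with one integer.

2

A backdoor path from eta to theta is any simple undirected path whose first edge points into eta (i.e. leaves eta via a parent).
Parents of eta: {mu}.
Enumerating:
  P1: eta <- mu <- delta -> theta
  P2: eta <- mu -> theta
That exhausts the simple backdoor paths. Count: 2.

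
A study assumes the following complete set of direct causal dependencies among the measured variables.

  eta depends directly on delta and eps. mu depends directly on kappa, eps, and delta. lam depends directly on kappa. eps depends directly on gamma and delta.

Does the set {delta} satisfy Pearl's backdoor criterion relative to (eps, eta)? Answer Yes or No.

Backdoor paths from eps to eta (paths whose first edge points into eps):
  P1: eps <- delta -> eta
Condition 1 (no descendant of eps in the set): holds — descendants of eps are {eta, mu}; none are in {delta}.
Condition 2 (every backdoor path blocked by {delta}):
  P1: blocked at fork node delta ∈ conditioning set.
{delta} satisfies the backdoor criterion.

Yes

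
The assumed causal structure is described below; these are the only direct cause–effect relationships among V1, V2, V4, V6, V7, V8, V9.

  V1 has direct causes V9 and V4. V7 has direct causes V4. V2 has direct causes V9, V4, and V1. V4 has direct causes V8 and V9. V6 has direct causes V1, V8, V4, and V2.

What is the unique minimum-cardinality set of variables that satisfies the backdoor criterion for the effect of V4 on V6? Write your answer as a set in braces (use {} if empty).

Variables eligible for adjustment (non-descendants of V4, excluding V4 and V6): {V8, V9}.
Backdoor paths from V4 to V6:
  P1: V4 <- V9 -> V1 -> V2 -> V6
  P2: V4 <- V9 -> V1 -> V6
  P3: V4 <- V9 -> V2 <- V1 -> V6
  P4: V4 <- V9 -> V2 -> V6
  P5: V4 <- V8 -> V6
The empty set is not sufficient: P1 (V4 <- V9 -> V1 -> V2 -> V6) has no collider blocking it and no conditioned non-collider, so it is open.
Try {V8, V9}:
  P1: blocked at fork node V9 ∈ conditioning set.
  P2: blocked at fork node V9 ∈ conditioning set.
  P3: blocked at fork node V9 ∈ conditioning set.
  P4: blocked at fork node V9 ∈ conditioning set.
  P5: blocked at fork node V8 ∈ conditioning set.
{V8, V9} contains no descendant of V4 and blocks every backdoor path.
Every element of {V8, V9} is needed (dropping V8 leaves P5 open; dropping V9 leaves P1 open), so no proper subset is valid.
Among all size-2 subsets of the eligible variables, only {V8, V9} blocks every backdoor path, so it is the unique smallest valid adjustment set.

{V8, V9}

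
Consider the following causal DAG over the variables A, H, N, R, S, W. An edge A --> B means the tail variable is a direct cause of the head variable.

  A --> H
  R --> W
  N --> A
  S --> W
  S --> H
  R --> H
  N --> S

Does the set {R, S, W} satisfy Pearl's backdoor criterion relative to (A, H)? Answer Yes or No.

Backdoor paths from A to H (paths whose first edge points into A):
  P1: A <- N -> S -> H
  P2: A <- N -> S -> W <- R -> H
Condition 1 (no descendant of A in the set): holds — descendants of A are {H}; none are in {R, S, W}.
Condition 2 (every backdoor path blocked by {R, S, W}):
  P1: blocked at chain node S ∈ conditioning set.
  P2: blocked at chain node S ∈ conditioning set.
{R, S, W} satisfies the backdoor criterion.

Yes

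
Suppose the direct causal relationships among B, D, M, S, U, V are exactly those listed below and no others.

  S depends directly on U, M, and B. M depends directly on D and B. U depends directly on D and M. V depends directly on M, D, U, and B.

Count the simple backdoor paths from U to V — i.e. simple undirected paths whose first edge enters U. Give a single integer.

8

A backdoor path from U to V is any simple undirected path whose first edge points into U (i.e. leaves U via a parent).
Parents of U: {D, M}.
Enumerating:
  P1: U <- D -> M <- B -> V
  P2: U <- D -> M -> S <- B -> V
  P3: U <- D -> M -> V
  P4: U <- D -> V
  P5: U <- M <- B -> V
  P6: U <- M <- D -> V
  P7: U <- M -> S <- B -> V
  P8: U <- M -> V
That exhausts the simple backdoor paths. Count: 8.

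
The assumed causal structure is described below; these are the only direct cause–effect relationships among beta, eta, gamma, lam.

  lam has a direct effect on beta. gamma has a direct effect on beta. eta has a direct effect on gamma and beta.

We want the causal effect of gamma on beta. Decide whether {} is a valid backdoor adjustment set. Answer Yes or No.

No

Backdoor paths from gamma to beta (paths whose first edge points into gamma):
  P1: gamma <- eta -> beta
Condition 1 (no descendant of gamma in the set): holds — descendants of gamma are {beta}; none are in {}.
Condition 2 (every backdoor path blocked by {}):
  P1: open — no interior node is in the conditioning set.
{} does not satisfy the backdoor criterion.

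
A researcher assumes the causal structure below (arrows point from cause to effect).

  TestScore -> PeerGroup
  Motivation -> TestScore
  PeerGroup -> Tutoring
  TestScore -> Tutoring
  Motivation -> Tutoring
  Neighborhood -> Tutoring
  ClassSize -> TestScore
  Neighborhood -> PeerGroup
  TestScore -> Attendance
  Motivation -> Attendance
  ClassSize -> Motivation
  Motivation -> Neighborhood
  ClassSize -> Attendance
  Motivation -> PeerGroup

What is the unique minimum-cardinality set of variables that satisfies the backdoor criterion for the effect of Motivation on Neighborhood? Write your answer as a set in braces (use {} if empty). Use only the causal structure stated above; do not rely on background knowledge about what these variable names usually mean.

Variables eligible for adjustment (non-descendants of Motivation, excluding Motivation and Neighborhood): {ClassSize}.
Backdoor paths from Motivation to Neighborhood:
  P1: Motivation <- ClassSize -> TestScore -> PeerGroup <- Neighborhood
  P2: Motivation <- ClassSize -> TestScore -> PeerGroup -> Tutoring <- Neighborhood
  P3: Motivation <- ClassSize -> TestScore -> Tutoring <- Neighborhood
  P4: Motivation <- ClassSize -> TestScore -> Tutoring <- PeerGroup <- Neighborhood
  P5: Motivation <- ClassSize -> Attendance <- TestScore -> PeerGroup <- Neighborhood
  P6: Motivation <- ClassSize -> Attendance <- TestScore -> PeerGroup -> Tutoring <- Neighborhood
  P7: Motivation <- ClassSize -> Attendance <- TestScore -> Tutoring <- Neighborhood
  P8: Motivation <- ClassSize -> Attendance <- TestScore -> Tutoring <- PeerGroup <- Neighborhood
Each backdoor path contains an unconditioned collider, so every path is already blocked with the empty conditioning set:
  P1: blocked at collider PeerGroup (neither it nor any descendant is in the conditioning set).
  P2: blocked at collider Tutoring (neither it nor any descendant is in the conditioning set).
  P3: blocked at collider Tutoring (neither it nor any descendant is in the conditioning set).
  P4: blocked at collider Tutoring (neither it nor any descendant is in the conditioning set).
  P5: blocked at collider Attendance (neither it nor any descendant is in the conditioning set).
  P6: blocked at collider Attendance (neither it nor any descendant is in the conditioning set).
  P7: blocked at collider Attendance (neither it nor any descendant is in the conditioning set).
  P8: blocked at collider Attendance (neither it nor any descendant is in the conditioning set).
The empty set is therefore the unique smallest valid set.

{}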